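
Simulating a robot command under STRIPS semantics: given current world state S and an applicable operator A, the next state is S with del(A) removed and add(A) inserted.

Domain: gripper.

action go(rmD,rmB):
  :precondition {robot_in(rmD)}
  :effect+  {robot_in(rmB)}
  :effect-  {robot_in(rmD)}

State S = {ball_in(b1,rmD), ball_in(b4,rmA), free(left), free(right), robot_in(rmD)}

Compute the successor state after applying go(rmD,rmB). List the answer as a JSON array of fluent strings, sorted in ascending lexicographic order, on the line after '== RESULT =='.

Progress:
  pre ⊆ S: {robot_in(rmD)} ⊆ S  — applicable
  S \ del = {ball_in(b1,rmD), ball_in(b4,rmA), free(left), free(right)}
  ∪ add   = {ball_in(b1,rmD), ball_in(b4,rmA), free(left), free(right), robot_in(rmB)}

== RESULT ==
["ball_in(b1,rmD)", "ball_in(b4,rmA)", "free(left)", "free(right)", "robot_in(rmB)"]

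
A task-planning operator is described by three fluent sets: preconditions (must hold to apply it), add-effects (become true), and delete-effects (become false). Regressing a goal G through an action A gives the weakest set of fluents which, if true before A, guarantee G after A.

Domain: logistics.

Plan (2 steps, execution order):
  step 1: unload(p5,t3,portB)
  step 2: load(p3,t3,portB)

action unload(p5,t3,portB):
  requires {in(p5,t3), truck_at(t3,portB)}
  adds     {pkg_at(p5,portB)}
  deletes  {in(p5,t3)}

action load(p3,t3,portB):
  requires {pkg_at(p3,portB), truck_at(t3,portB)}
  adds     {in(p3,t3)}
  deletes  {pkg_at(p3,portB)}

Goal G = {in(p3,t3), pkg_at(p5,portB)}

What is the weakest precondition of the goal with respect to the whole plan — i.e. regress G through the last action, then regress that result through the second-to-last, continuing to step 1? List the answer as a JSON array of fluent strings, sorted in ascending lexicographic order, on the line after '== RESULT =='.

Work backward from the goal:
  through step 2 (load(p3,t3,portB)): drop {in(p3,t3)}, keep {pkg_at(p5,portB)}, require {pkg_at(p3,portB), truck_at(t3,portB)}
    → {pkg_at(p3,portB), pkg_at(p5,portB), truck_at(t3,portB)}
  through step 1 (unload(p5,t3,portB)): drop {pkg_at(p5,portB)}, keep {pkg_at(p3,portB), truck_at(t3,portB)}, require {in(p5,t3), truck_at(t3,portB)}
    → {in(p5,t3), pkg_at(p3,portB), truck_at(t3,portB)}

== RESULT ==
["in(p5,t3)", "pkg_at(p3,portB)", "truck_at(t3,portB)"]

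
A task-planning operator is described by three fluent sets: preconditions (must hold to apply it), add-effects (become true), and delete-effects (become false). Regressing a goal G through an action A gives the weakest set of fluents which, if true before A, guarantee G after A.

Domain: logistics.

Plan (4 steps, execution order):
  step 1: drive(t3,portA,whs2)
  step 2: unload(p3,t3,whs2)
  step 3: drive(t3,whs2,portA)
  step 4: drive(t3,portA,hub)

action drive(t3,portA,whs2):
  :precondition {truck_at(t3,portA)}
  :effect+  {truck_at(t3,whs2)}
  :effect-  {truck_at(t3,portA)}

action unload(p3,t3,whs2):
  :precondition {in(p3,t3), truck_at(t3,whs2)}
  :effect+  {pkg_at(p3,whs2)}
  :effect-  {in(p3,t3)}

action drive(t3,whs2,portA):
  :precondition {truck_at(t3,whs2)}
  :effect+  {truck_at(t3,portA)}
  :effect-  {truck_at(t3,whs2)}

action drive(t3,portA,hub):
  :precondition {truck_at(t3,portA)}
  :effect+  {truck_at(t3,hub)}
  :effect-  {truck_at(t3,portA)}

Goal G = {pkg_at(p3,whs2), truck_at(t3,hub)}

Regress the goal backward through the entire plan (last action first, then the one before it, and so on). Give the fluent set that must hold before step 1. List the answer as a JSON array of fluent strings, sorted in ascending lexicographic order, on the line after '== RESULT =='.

Regress step by step:
  through step 4 (drive(t3,portA,hub)): drop {truck_at(t3,hub)}, keep {pkg_at(p3,whs2)}, require {truck_at(t3,portA)}
    → {pkg_at(p3,whs2), truck_at(t3,portA)}
  through step 3 (drive(t3,whs2,portA)): drop {truck_at(t3,portA)}, keep {pkg_at(p3,whs2)}, require {truck_at(t3,whs2)}
    → {pkg_at(p3,whs2), truck_at(t3,whs2)}
  through step 2 (unload(p3,t3,whs2)): drop {pkg_at(p3,whs2)}, keep {truck_at(t3,whs2)}, require {in(p3,t3), truck_at(t3,whs2)}
    → {in(p3,t3), truck_at(t3,whs2)}
  through step 1 (drive(t3,portA,whs2)): drop {truck_at(t3,whs2)}, keep {in(p3,t3)}, require {truck_at(t3,portA)}
    → {in(p3,t3), truck_at(t3,portA)}

== RESULT ==
["in(p3,t3)", "truck_at(t3,portA)"]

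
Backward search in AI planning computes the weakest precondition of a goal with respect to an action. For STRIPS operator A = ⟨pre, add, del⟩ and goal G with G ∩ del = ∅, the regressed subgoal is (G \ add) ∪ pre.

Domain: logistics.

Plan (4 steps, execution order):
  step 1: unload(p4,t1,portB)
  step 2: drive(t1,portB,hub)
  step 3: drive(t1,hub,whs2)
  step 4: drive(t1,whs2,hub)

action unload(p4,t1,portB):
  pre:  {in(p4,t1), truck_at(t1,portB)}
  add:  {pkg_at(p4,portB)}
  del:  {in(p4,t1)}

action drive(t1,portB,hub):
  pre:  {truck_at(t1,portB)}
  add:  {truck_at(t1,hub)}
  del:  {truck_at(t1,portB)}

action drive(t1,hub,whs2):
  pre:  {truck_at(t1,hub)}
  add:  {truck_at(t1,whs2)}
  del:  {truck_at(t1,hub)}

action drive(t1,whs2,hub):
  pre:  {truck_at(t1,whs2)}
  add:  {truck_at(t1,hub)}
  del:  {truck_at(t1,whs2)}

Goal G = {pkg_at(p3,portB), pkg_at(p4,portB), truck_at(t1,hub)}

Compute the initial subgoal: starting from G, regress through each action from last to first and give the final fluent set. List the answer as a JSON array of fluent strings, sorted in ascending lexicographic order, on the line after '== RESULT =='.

Work backward from the goal:
  through step 4 (drive(t1,whs2,hub)): drop {truck_at(t1,hub)}, keep {pkg_at(p3,portB), pkg_at(p4,portB)}, require {truck_at(t1,whs2)}
    → {pkg_at(p3,portB), pkg_at(p4,portB), truck_at(t1,whs2)}
  through step 3 (drive(t1,hub,whs2)): drop {truck_at(t1,whs2)}, keep {pkg_at(p3,portB), pkg_at(p4,portB)}, require {truck_at(t1,hub)}
    → {pkg_at(p3,portB), pkg_at(p4,portB), truck_at(t1,hub)}
  through step 2 (drive(t1,portB,hub)): drop {truck_at(t1,hub)}, keep {pkg_at(p3,portB), pkg_at(p4,portB)}, require {truck_at(t1,portB)}
    → {pkg_at(p3,portB), pkg_at(p4,portB), truck_at(t1,portB)}
  through step 1 (unload(p4,t1,portB)): drop {pkg_at(p4,portB)}, keep {pkg_at(p3,portB), truck_at(t1,portB)}, require {in(p4,t1), truck_at(t1,portB)}
    → {in(p4,t1), pkg_at(p3,portB), truck_at(t1,portB)}

== RESULT ==
["in(p4,t1)", "pkg_at(p3,portB)", "truck_at(t1,portB)"]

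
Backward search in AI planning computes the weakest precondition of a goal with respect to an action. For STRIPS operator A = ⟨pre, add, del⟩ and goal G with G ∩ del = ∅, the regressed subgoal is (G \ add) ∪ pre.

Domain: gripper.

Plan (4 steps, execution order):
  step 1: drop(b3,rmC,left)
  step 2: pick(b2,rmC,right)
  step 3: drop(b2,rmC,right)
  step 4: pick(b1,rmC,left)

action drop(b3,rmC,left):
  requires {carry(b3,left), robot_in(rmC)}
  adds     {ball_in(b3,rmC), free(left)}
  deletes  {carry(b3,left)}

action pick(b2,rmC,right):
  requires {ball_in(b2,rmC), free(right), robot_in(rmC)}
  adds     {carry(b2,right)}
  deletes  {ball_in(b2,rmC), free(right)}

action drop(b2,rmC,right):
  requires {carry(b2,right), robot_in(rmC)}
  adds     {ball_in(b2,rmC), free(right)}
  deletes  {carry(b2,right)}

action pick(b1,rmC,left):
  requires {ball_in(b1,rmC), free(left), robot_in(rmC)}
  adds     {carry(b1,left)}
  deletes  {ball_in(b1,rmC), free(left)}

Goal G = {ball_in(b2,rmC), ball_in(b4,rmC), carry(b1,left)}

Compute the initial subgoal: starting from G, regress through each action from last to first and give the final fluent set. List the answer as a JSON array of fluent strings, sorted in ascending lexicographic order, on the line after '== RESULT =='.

Work backward from the goal:
  through step 4 (pick(b1,rmC,left)): drop {carry(b1,left)}, keep {ball_in(b2,rmC), ball_in(b4,rmC)}, require {ball_in(b1,rmC), free(left), robot_in(rmC)}
    → {ball_in(b1,rmC), ball_in(b2,rmC), ball_in(b4,rmC), free(left), robot_in(rmC)}
  through step 3 (drop(b2,rmC,right)): drop {ball_in(b2,rmC)}, keep {ball_in(b1,rmC), ball_in(b4,rmC), free(left), robot_in(rmC)}, require {carry(b2,right), robot_in(rmC)}
    → {ball_in(b1,rmC), ball_in(b4,rmC), carry(b2,right), free(left), robot_in(rmC)}
  through step 2 (pick(b2,rmC,right)): drop {carry(b2,right)}, keep {ball_in(b1,rmC), ball_in(b4,rmC), free(left), robot_in(rmC)}, require {ball_in(b2,rmC), free(right), robot_in(rmC)}
    → {ball_in(b1,rmC), ball_in(b2,rmC), ball_in(b4,rmC), free(left), free(right), robot_in(rmC)}
  through step 1 (drop(b3,rmC,left)): drop {free(left)}, keep {ball_in(b1,rmC), ball_in(b2,rmC), ball_in(b4,rmC), free(right), robot_in(rmC)}, require {carry(b3,left), robot_in(rmC)}
    → {ball_in(b1,rmC), ball_in(b2,rmC), ball_in(b4,rmC), carry(b3,left), free(right), robot_in(rmC)}

== RESULT ==
["ball_in(b1,rmC)", "ball_in(b2,rmC)", "ball_in(b4,rmC)", "carry(b3,left)", "free(right)", "robot_in(rmC)"]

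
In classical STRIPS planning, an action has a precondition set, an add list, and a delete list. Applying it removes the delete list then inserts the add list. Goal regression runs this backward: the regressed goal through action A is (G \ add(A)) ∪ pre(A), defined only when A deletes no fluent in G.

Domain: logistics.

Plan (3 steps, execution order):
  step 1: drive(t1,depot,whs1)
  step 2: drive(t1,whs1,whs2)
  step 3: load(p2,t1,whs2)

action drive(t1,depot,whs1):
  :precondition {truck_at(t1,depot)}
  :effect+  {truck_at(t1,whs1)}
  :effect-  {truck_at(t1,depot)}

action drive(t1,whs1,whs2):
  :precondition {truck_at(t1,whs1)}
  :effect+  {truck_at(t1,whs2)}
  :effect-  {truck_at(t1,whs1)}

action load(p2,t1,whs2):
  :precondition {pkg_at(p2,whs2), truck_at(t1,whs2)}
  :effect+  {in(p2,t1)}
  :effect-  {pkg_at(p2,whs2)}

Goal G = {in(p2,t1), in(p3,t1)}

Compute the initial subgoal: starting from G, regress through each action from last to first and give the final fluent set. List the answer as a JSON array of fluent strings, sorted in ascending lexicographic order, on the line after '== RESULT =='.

Work backward from the goal:
  through step 3 (load(p2,t1,whs2)): drop {in(p2,t1)}, keep {in(p3,t1)}, require {pkg_at(p2,whs2), truck_at(t1,whs2)}
    → {in(p3,t1), pkg_at(p2,whs2), truck_at(t1,whs2)}
  through step 2 (drive(t1,whs1,whs2)): drop {truck_at(t1,whs2)}, keep {in(p3,t1), pkg_at(p2,whs2)}, require {truck_at(t1,whs1)}
    → {in(p3,t1), pkg_at(p2,whs2), truck_at(t1,whs1)}
  through step 1 (drive(t1,depot,whs1)): drop {truck_at(t1,whs1)}, keep {in(p3,t1), pkg_at(p2,whs2)}, require {truck_at(t1,depot)}
    → {in(p3,t1), pkg_at(p2,whs2), truck_at(t1,depot)}

== RESULT ==
["in(p3,t1)", "pkg_at(p2,whs2)", "truck_at(t1,depot)"]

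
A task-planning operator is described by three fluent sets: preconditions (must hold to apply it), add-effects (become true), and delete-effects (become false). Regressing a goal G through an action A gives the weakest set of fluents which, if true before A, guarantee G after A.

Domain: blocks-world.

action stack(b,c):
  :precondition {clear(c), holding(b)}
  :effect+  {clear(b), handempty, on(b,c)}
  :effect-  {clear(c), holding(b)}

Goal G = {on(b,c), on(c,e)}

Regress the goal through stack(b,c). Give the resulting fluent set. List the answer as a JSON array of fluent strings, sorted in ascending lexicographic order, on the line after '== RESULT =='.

Regress:
  G ∩ del = {}  (empty — regression defined)
  G \ add = {on(b,c), on(c,e)} \ {clear(b), handempty, on(b,c)} = {on(c,e)}
  ∪ pre   = {on(c,e)} ∪ {clear(c), holding(b)}
          = {clear(c), holding(b), on(c,e)}

== RESULT ==
["clear(c)", "holding(b)", "on(c,e)"]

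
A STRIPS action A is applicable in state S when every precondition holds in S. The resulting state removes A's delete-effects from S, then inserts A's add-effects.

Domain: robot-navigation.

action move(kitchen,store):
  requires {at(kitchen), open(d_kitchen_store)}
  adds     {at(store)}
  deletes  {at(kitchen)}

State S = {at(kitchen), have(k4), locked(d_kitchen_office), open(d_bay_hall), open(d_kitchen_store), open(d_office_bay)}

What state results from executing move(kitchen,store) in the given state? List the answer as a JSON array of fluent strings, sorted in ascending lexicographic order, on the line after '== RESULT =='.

Progress:
  pre ⊆ S: {at(kitchen), open(d_kitchen_store)} ⊆ S  — applicable
  S \ del = {have(k4), locked(d_kitchen_office), open(d_bay_hall), open(d_kitchen_store), open(d_office_bay)}
  ∪ add   = {at(store), have(k4), locked(d_kitchen_office), open(d_bay_hall), open(d_kitchen_store), open(d_office_bay)}

== RESULT ==
["at(store)", "have(k4)", "locked(d_kitchen_office)", "open(d_bay_hall)", "open(d_kitchen_store)", "open(d_office_bay)"]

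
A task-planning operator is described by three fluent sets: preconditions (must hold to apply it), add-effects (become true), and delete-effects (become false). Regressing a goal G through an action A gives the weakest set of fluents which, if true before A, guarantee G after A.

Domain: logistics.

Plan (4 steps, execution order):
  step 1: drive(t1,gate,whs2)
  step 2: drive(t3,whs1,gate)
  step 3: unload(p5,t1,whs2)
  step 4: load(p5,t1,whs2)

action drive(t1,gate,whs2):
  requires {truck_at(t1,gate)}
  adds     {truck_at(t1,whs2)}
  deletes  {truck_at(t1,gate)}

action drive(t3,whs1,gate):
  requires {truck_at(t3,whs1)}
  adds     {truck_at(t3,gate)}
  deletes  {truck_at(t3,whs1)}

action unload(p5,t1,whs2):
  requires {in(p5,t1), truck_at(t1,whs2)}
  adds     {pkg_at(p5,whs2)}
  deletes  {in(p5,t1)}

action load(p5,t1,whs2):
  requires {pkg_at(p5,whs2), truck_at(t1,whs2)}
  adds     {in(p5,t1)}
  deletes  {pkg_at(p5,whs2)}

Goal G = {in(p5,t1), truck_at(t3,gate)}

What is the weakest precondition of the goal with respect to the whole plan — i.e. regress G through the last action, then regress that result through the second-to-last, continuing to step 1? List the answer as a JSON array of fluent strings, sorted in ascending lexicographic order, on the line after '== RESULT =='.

Work backward from the goal:
  through step 4 (load(p5,t1,whs2)): drop {in(p5,t1)}, keep {truck_at(t3,gate)}, require {pkg_at(p5,whs2), truck_at(t1,whs2)}
    → {pkg_at(p5,whs2), truck_at(t1,whs2), truck_at(t3,gate)}
  through step 3 (unload(p5,t1,whs2)): drop {pkg_at(p5,whs2)}, keep {truck_at(t1,whs2), truck_at(t3,gate)}, require {in(p5,t1), truck_at(t1,whs2)}
    → {in(p5,t1), truck_at(t1,whs2), truck_at(t3,gate)}
  through step 2 (drive(t3,whs1,gate)): drop {truck_at(t3,gate)}, keep {in(p5,t1), truck_at(t1,whs2)}, require {truck_at(t3,whs1)}
    → {in(p5,t1), truck_at(t1,whs2), truck_at(t3,whs1)}
  through step 1 (drive(t1,gate,whs2)): drop {truck_at(t1,whs2)}, keep {in(p5,t1), truck_at(t3,whs1)}, require {truck_at(t1,gate)}
    → {in(p5,t1), truck_at(t1,gate), truck_at(t3,whs1)}

== RESULT ==
["in(p5,t1)", "truck_at(t1,gate)", "truck_at(t3,whs1)"]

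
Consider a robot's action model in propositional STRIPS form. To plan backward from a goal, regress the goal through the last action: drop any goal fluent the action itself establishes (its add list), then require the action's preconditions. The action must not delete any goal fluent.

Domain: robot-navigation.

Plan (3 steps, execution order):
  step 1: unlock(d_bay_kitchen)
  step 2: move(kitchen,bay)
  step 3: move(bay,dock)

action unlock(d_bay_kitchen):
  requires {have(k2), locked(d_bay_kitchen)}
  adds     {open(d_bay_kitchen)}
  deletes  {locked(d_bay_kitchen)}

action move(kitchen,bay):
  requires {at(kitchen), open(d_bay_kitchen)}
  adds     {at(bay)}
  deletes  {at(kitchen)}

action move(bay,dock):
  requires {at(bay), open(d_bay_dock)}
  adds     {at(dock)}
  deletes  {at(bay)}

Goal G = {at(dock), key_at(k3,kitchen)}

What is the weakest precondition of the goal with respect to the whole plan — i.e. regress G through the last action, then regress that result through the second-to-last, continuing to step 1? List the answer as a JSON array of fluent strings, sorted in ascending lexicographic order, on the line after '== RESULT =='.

Regress step by step:
  through step 3 (move(bay,dock)): drop {at(dock)}, keep {key_at(k3,kitchen)}, require {at(bay), open(d_bay_dock)}
    → {at(bay), key_at(k3,kitchen), open(d_bay_dock)}
  through step 2 (move(kitchen,bay)): drop {at(bay)}, keep {key_at(k3,kitchen), open(d_bay_dock)}, require {at(kitchen), open(d_bay_kitchen)}
    → {at(kitchen), key_at(k3,kitchen), open(d_bay_dock), open(d_bay_kitchen)}
  through step 1 (unlock(d_bay_kitchen)): drop {open(d_bay_kitchen)}, keep {at(kitchen), key_at(k3,kitchen), open(d_bay_dock)}, require {have(k2), locked(d_bay_kitchen)}
    → {at(kitchen), have(k2), key_at(k3,kitchen), locked(d_bay_kitchen), open(d_bay_dock)}

== RESULT ==
["at(kitchen)", "have(k2)", "key_at(k3,kitchen)", "locked(d_bay_kitchen)", "open(d_bay_dock)"]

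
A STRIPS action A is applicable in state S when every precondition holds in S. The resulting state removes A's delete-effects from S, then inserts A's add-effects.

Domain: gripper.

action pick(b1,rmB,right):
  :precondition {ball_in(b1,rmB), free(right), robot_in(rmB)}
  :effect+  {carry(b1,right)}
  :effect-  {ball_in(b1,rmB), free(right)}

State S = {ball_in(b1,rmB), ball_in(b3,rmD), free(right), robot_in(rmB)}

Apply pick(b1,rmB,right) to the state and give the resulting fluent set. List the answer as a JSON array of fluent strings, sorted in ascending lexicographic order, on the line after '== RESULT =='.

Compute (S \ del) ∪ add:
  pre ⊆ S: {ball_in(b1,rmB), free(right), robot_in(rmB)} ⊆ S  — applicable
  S \ del = {ball_in(b3,rmD), robot_in(rmB)}
  ∪ add   = {ball_in(b3,rmD), carry(b1,right), robot_in(rmB)}

== RESULT ==
["ball_in(b3,rmD)", "carry(b1,right)", "robot_in(rmB)"]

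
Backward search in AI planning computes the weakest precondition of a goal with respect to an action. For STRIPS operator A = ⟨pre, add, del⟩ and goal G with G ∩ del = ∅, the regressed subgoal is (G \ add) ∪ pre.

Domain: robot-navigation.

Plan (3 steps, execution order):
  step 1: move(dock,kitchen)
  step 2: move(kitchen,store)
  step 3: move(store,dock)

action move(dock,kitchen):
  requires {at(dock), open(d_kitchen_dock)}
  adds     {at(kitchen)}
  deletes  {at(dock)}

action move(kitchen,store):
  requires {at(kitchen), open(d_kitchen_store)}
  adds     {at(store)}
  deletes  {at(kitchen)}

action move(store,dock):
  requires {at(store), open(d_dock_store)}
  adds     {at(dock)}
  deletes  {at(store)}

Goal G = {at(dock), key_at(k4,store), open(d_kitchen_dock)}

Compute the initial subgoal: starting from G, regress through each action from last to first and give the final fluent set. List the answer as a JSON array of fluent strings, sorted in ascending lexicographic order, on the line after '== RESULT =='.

Regress step by step:
  through step 3 (move(store,dock)): drop {at(dock)}, keep {key_at(k4,store), open(d_kitchen_dock)}, require {at(store), open(d_dock_store)}
    → {at(store), key_at(k4,store), open(d_dock_store), open(d_kitchen_dock)}
  through step 2 (move(kitchen,store)): drop {at(store)}, keep {key_at(k4,store), open(d_dock_store), open(d_kitchen_dock)}, require {at(kitchen), open(d_kitchen_store)}
    → {at(kitchen), key_at(k4,store), open(d_dock_store), open(d_kitchen_dock), open(d_kitchen_store)}
  through step 1 (move(dock,kitchen)): drop {at(kitchen)}, keep {key_at(k4,store), open(d_dock_store), open(d_kitchen_dock), open(d_kitchen_store)}, require {at(dock), open(d_kitchen_dock)}
    → {at(dock), key_at(k4,store), open(d_dock_store), open(d_kitchen_dock), open(d_kitchen_store)}

== RESULT ==
["at(dock)", "key_at(k4,store)", "open(d_dock_store)", "open(d_kitchen_dock)", "open(d_kitchen_store)"]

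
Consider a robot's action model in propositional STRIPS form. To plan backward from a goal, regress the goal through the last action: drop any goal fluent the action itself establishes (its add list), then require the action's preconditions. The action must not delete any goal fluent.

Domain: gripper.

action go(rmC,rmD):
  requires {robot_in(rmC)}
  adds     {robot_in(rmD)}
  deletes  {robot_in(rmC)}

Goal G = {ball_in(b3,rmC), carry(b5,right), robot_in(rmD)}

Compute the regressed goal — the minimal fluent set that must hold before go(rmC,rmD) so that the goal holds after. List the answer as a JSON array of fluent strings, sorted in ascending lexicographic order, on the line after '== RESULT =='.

Regress:
  G ∩ del = {}  (empty — regression defined)
  G \ add = {ball_in(b3,rmC), carry(b5,right), robot_in(rmD)} \ {robot_in(rmD)} = {ball_in(b3,rmC), carry(b5,right)}
  ∪ pre   = {ball_in(b3,rmC), carry(b5,right)} ∪ {robot_in(rmC)}
          = {ball_in(b3,rmC), carry(b5,right), robot_in(rmC)}

== RESULT ==
["ball_in(b3,rmC)", "carry(b5,right)", "robot_in(rmC)"]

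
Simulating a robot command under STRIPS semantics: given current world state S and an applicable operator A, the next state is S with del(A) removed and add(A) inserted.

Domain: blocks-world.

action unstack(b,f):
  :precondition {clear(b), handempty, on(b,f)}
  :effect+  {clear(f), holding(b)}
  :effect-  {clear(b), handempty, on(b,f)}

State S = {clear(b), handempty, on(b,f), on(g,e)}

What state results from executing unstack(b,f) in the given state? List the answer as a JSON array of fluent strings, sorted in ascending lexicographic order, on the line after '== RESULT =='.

Progress:
  pre ⊆ S: {clear(b), handempty, on(b,f)} ⊆ S  — applicable
  S \ del = {on(g,e)}
  ∪ add   = {clear(f), holding(b), on(g,e)}

== RESULT ==
["clear(f)", "holding(b)", "on(g,e)"]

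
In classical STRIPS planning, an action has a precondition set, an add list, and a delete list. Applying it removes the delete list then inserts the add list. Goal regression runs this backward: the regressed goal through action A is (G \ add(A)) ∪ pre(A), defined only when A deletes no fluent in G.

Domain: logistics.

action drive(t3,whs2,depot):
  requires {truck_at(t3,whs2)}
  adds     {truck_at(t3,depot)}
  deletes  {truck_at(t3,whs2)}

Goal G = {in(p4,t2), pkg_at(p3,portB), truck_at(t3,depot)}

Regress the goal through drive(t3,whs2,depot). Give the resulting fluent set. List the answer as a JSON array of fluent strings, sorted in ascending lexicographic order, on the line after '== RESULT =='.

Regress:
  G ∩ del = {}  (empty — regression defined)
  G \ add = {in(p4,t2), pkg_at(p3,portB), truck_at(t3,depot)} \ {truck_at(t3,depot)} = {in(p4,t2), pkg_at(p3,portB)}
  ∪ pre   = {in(p4,t2), pkg_at(p3,portB)} ∪ {truck_at(t3,whs2)}
          = {in(p4,t2), pkg_at(p3,portB), truck_at(t3,whs2)}

== RESULT ==
["in(p4,t2)", "pkg_at(p3,portB)", "truck_at(t3,whs2)"]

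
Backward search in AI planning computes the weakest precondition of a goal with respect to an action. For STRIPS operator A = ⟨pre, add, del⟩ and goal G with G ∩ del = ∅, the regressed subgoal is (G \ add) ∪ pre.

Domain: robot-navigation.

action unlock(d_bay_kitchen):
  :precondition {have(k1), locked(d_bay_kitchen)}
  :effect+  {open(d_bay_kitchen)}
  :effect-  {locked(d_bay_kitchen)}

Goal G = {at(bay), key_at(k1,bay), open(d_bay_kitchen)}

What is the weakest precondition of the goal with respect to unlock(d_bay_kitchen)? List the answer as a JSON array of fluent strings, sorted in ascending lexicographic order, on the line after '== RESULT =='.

Compute (G \ add) ∪ pre:
  G ∩ del = {}  (empty — regression defined)
  G \ add = {at(bay), key_at(k1,bay), open(d_bay_kitchen)} \ {open(d_bay_kitchen)} = {at(bay), key_at(k1,bay)}
  ∪ pre   = {at(bay), key_at(k1,bay)} ∪ {have(k1), locked(d_bay_kitchen)}
          = {at(bay), have(k1), key_at(k1,bay), locked(d_bay_kitchen)}

== RESULT ==
["at(bay)", "have(k1)", "key_at(k1,bay)", "locked(d_bay_kitchen)"]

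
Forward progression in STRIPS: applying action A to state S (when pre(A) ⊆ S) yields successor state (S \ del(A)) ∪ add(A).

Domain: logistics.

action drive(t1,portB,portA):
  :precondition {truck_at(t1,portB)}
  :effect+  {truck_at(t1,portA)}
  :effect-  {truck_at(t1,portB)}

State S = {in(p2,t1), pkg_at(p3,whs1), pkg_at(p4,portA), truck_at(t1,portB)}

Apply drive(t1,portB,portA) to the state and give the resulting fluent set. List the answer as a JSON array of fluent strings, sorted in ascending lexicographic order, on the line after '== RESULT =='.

Progress:
  pre ⊆ S: {truck_at(t1,portB)} ⊆ S  — applicable
  S \ del = {in(p2,t1), pkg_at(p3,whs1), pkg_at(p4,portA)}
  ∪ add   = {in(p2,t1), pkg_at(p3,whs1), pkg_at(p4,portA), truck_at(t1,portA)}

== RESULT ==
["in(p2,t1)", "pkg_at(p3,whs1)", "pkg_at(p4,portA)", "truck_at(t1,portA)"]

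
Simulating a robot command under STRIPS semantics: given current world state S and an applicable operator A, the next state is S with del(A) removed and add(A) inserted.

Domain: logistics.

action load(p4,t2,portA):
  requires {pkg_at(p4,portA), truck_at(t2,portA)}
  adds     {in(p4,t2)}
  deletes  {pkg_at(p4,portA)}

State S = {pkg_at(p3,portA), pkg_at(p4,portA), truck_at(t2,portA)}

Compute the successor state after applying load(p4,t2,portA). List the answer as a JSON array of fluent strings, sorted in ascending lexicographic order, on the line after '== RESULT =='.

Progress:
  pre ⊆ S: {pkg_at(p4,portA), truck_at(t2,portA)} ⊆ S  — applicable
  S \ del = {pkg_at(p3,portA), truck_at(t2,portA)}
  ∪ add   = {in(p4,t2), pkg_at(p3,portA), truck_at(t2,portA)}

== RESULT ==
["in(p4,t2)", "pkg_at(p3,portA)", "truck_at(t2,portA)"]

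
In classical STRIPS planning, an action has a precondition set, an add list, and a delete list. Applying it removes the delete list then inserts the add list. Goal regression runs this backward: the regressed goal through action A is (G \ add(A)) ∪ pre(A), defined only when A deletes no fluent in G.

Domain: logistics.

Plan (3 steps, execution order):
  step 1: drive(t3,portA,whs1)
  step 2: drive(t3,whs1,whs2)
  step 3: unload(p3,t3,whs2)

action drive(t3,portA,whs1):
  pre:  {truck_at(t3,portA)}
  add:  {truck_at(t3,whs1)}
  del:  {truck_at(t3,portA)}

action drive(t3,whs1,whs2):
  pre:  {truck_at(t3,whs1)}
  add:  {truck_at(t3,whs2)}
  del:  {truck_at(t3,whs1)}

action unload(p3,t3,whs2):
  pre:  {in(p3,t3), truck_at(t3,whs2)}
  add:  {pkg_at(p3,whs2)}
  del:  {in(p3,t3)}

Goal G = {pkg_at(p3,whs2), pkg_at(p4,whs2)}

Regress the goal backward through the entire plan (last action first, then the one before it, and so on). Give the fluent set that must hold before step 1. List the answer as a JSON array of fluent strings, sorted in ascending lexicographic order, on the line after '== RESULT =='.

Regress step by step:
  through step 3 (unload(p3,t3,whs2)): drop {pkg_at(p3,whs2)}, keep {pkg_at(p4,whs2)}, require {in(p3,t3), truck_at(t3,whs2)}
    → {in(p3,t3), pkg_at(p4,whs2), truck_at(t3,whs2)}
  through step 2 (drive(t3,whs1,whs2)): drop {truck_at(t3,whs2)}, keep {in(p3,t3), pkg_at(p4,whs2)}, require {truck_at(t3,whs1)}
    → {in(p3,t3), pkg_at(p4,whs2), truck_at(t3,whs1)}
  through step 1 (drive(t3,portA,whs1)): drop {truck_at(t3,whs1)}, keep {in(p3,t3), pkg_at(p4,whs2)}, require {truck_at(t3,portA)}
    → {in(p3,t3), pkg_at(p4,whs2), truck_at(t3,portA)}

== RESULT ==
["in(p3,t3)", "pkg_at(p4,whs2)", "truck_at(t3,portA)"]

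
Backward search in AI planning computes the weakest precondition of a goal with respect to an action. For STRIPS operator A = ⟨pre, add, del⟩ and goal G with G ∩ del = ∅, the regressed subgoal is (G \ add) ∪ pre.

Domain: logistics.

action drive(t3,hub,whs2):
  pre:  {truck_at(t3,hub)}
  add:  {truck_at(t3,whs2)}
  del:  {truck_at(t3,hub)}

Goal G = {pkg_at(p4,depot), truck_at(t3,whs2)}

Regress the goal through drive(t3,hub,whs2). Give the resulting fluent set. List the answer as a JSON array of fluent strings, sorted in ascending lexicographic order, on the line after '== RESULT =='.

Compute (G \ add) ∪ pre:
  G ∩ del = {}  (empty — regression defined)
  G \ add = {pkg_at(p4,depot), truck_at(t3,whs2)} \ {truck_at(t3,whs2)} = {pkg_at(p4,depot)}
  ∪ pre   = {pkg_at(p4,depot)} ∪ {truck_at(t3,hub)}
          = {pkg_at(p4,depot), truck_at(t3,hub)}

== RESULT ==
["pkg_at(p4,depot)", "truck_at(t3,hub)"]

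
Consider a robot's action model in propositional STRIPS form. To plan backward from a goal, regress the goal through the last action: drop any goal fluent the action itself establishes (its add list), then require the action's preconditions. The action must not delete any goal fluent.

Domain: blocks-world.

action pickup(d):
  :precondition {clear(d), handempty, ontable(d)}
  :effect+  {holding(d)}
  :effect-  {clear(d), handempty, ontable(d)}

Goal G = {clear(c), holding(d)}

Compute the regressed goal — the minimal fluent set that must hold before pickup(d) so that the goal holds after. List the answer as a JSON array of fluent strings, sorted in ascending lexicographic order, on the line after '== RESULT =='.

Compute (G \ add) ∪ pre:
  G ∩ del = {}  (empty — regression defined)
  G \ add = {clear(c), holding(d)} \ {holding(d)} = {clear(c)}
  ∪ pre   = {clear(c)} ∪ {clear(d), handempty, ontable(d)}
          = {clear(c), clear(d), handempty, ontable(d)}

== RESULT ==
["clear(c)", "clear(d)", "handempty", "ontable(d)"]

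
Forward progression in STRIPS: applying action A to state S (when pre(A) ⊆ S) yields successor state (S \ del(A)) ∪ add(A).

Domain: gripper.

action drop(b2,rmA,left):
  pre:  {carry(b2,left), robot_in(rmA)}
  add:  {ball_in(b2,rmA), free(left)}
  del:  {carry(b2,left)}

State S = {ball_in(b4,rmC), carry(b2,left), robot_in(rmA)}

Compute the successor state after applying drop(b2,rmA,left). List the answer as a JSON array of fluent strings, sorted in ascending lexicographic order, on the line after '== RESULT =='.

Progress:
  pre ⊆ S: {carry(b2,left), robot_in(rmA)} ⊆ S  — applicable
  S \ del = {ball_in(b4,rmC), robot_in(rmA)}
  ∪ add   = {ball_in(b2,rmA), ball_in(b4,rmC), free(left), robot_in(rmA)}

== RESULT ==
["ball_in(b2,rmA)", "ball_in(b4,rmC)", "free(left)", "robot_in(rmA)"]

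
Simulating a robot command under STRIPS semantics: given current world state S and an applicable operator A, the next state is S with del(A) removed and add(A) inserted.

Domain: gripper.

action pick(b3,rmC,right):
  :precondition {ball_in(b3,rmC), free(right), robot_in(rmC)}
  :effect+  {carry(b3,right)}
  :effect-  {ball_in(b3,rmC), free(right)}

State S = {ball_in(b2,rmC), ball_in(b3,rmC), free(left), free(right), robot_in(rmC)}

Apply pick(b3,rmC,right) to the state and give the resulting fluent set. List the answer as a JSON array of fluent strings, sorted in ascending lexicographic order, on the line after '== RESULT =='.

Compute (S \ del) ∪ add:
  pre ⊆ S: {ball_in(b3,rmC), free(right), robot_in(rmC)} ⊆ S  — applicable
  S \ del = {ball_in(b2,rmC), free(left), robot_in(rmC)}
  ∪ add   = {ball_in(b2,rmC), carry(b3,right), free(left), robot_in(rmC)}

== RESULT ==
["ball_in(b2,rmC)", "carry(b3,right)", "free(left)", "robot_in(rmC)"]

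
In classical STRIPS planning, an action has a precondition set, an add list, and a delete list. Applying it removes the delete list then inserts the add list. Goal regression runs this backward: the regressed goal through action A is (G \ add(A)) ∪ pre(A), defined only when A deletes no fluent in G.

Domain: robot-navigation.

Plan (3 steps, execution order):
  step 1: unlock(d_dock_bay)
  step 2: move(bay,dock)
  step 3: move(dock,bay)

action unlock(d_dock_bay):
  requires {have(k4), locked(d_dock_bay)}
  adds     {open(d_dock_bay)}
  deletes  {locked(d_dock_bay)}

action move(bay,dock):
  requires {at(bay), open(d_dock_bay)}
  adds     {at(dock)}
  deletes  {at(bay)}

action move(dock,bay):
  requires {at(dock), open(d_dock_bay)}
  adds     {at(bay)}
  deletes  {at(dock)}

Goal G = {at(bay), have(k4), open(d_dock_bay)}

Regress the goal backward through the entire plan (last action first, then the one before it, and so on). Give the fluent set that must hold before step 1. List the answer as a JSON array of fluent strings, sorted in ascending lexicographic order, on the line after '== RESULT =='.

Work backward from the goal:
  through step 3 (move(dock,bay)): drop {at(bay)}, keep {have(k4), open(d_dock_bay)}, require {at(dock), open(d_dock_bay)}
    → {at(dock), have(k4), open(d_dock_bay)}
  through step 2 (move(bay,dock)): drop {at(dock)}, keep {have(k4), open(d_dock_bay)}, require {at(bay), open(d_dock_bay)}
    → {at(bay), have(k4), open(d_dock_bay)}
  through step 1 (unlock(d_dock_bay)): drop {open(d_dock_bay)}, keep {at(bay), have(k4)}, require {have(k4), locked(d_dock_bay)}
    → {at(bay), have(k4), locked(d_dock_bay)}

== RESULT ==
["at(bay)", "have(k4)", "locked(d_dock_bay)"]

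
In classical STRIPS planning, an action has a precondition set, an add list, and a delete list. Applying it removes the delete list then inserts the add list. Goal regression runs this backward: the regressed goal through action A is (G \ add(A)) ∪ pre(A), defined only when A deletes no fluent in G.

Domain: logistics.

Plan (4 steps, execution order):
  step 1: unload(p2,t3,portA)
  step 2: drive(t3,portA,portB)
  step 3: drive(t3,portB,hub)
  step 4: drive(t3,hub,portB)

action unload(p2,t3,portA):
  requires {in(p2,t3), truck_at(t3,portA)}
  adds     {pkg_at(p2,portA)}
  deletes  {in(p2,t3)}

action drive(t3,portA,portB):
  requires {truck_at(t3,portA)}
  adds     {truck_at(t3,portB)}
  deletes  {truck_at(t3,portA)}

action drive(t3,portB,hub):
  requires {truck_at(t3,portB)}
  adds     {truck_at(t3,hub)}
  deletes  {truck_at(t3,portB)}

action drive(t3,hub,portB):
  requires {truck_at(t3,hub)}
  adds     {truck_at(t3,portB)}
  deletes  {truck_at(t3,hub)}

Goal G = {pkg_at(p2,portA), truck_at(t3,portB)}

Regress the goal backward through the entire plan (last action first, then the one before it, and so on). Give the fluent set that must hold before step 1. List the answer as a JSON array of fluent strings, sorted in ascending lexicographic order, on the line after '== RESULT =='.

Regress step by step:
  through step 4 (drive(t3,hub,portB)): drop {truck_at(t3,portB)}, keep {pkg_at(p2,portA)}, require {truck_at(t3,hub)}
    → {pkg_at(p2,portA), truck_at(t3,hub)}
  through step 3 (drive(t3,portB,hub)): drop {truck_at(t3,hub)}, keep {pkg_at(p2,portA)}, require {truck_at(t3,portB)}
    → {pkg_at(p2,portA), truck_at(t3,portB)}
  through step 2 (drive(t3,portA,portB)): drop {truck_at(t3,portB)}, keep {pkg_at(p2,portA)}, require {truck_at(t3,portA)}
    → {pkg_at(p2,portA), truck_at(t3,portA)}
  through step 1 (unload(p2,t3,portA)): drop {pkg_at(p2,portA)}, keep {truck_at(t3,portA)}, require {in(p2,t3), truck_at(t3,portA)}
    → {in(p2,t3), truck_at(t3,portA)}

== RESULT ==
["in(p2,t3)", "truck_at(t3,portA)"]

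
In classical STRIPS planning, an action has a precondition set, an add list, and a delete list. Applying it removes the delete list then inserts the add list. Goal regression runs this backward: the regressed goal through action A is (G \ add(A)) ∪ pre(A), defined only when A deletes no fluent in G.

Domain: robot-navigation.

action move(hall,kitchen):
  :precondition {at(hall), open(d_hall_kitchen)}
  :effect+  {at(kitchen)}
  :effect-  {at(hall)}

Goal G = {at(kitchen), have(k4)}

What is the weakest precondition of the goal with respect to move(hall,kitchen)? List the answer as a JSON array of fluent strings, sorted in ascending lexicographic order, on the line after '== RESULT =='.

Compute (G \ add) ∪ pre:
  G ∩ del = {}  (empty — regression defined)
  G \ add = {at(kitchen), have(k4)} \ {at(kitchen)} = {have(k4)}
  ∪ pre   = {have(k4)} ∪ {at(hall), open(d_hall_kitchen)}
          = {at(hall), have(k4), open(d_hall_kitchen)}

== RESULT ==
["at(hall)", "have(k4)", "open(d_hall_kitchen)"]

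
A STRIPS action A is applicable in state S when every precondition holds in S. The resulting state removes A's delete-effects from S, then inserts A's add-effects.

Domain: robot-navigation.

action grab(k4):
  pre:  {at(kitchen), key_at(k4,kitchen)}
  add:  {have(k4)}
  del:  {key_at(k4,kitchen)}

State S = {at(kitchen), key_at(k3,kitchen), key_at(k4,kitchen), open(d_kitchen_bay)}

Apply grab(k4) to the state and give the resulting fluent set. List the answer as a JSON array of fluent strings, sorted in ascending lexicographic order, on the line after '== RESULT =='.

Progress:
  pre ⊆ S: {at(kitchen), key_at(k4,kitchen)} ⊆ S  — applicable
  S \ del = {at(kitchen), key_at(k3,kitchen), open(d_kitchen_bay)}
  ∪ add   = {at(kitchen), have(k4), key_at(k3,kitchen), open(d_kitchen_bay)}

== RESULT ==
["at(kitchen)", "have(k4)", "key_at(k3,kitchen)", "open(d_kitchen_bay)"]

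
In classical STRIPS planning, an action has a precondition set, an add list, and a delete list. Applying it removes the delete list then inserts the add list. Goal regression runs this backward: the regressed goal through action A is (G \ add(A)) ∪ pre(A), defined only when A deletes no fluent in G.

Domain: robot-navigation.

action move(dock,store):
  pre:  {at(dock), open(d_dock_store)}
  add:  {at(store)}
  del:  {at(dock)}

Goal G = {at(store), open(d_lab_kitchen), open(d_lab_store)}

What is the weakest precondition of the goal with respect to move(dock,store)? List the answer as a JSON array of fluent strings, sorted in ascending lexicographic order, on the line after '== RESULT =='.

Compute (G \ add) ∪ pre:
  G ∩ del = {}  (empty — regression defined)
  G \ add = {at(store), open(d_lab_kitchen), open(d_lab_store)} \ {at(store)} = {open(d_lab_kitchen), open(d_lab_store)}
  ∪ pre   = {open(d_lab_kitchen), open(d_lab_store)} ∪ {at(dock), open(d_dock_store)}
          = {at(dock), open(d_dock_store), open(d_lab_kitchen), open(d_lab_store)}

== RESULT ==
["at(dock)", "open(d_dock_store)", "open(d_lab_kitchen)", "open(d_lab_store)"]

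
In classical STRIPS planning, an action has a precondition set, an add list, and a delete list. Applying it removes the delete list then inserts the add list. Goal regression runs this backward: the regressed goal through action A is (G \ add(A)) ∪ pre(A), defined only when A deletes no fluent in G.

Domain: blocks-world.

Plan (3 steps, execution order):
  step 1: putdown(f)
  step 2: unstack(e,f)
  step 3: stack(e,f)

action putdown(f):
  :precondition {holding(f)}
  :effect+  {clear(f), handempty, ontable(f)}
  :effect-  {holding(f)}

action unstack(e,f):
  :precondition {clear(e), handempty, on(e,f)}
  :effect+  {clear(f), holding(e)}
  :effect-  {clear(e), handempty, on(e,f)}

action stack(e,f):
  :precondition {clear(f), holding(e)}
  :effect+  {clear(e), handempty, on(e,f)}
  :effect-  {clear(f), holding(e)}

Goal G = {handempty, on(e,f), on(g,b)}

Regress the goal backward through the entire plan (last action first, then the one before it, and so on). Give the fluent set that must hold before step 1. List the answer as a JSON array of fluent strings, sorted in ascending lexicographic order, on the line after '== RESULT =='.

Work backward from the goal:
  through step 3 (stack(e,f)): drop {handempty, on(e,f)}, keep {on(g,b)}, require {clear(f), holding(e)}
    → {clear(f), holding(e), on(g,b)}
  through step 2 (unstack(e,f)): drop {clear(f), holding(e)}, keep {on(g,b)}, require {clear(e), handempty, on(e,f)}
    → {clear(e), handempty, on(e,f), on(g,b)}
  through step 1 (putdown(f)): drop {handempty}, keep {clear(e), on(e,f), on(g,b)}, require {holding(f)}
    → {clear(e), holding(f), on(e,f), on(g,b)}

== RESULT ==
["clear(e)", "holding(f)", "on(e,f)", "on(g,b)"]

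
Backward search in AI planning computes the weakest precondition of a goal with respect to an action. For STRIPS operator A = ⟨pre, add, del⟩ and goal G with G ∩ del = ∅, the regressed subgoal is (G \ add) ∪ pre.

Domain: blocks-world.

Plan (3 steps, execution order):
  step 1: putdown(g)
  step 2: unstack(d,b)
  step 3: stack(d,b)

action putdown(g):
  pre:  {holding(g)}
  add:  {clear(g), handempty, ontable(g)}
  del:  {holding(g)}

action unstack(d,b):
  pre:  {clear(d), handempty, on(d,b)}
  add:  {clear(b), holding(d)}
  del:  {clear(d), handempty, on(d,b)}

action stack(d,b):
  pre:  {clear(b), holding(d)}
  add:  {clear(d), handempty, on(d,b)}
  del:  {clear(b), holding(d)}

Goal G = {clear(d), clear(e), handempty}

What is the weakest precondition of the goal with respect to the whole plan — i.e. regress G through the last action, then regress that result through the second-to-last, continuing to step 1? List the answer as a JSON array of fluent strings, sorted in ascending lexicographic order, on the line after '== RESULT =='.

Regress step by step:
  through step 3 (stack(d,b)): drop {clear(d), handempty}, keep {clear(e)}, require {clear(b), holding(d)}
    → {clear(b), clear(e), holding(d)}
  through step 2 (unstack(d,b)): drop {clear(b), holding(d)}, keep {clear(e)}, require {clear(d), handempty, on(d,b)}
    → {clear(d), clear(e), handempty, on(d,b)}
  through step 1 (putdown(g)): drop {handempty}, keep {clear(d), clear(e), on(d,b)}, require {holding(g)}
    → {clear(d), clear(e), holding(g), on(d,b)}

== RESULT ==
["clear(d)", "clear(e)", "holding(g)", "on(d,b)"]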